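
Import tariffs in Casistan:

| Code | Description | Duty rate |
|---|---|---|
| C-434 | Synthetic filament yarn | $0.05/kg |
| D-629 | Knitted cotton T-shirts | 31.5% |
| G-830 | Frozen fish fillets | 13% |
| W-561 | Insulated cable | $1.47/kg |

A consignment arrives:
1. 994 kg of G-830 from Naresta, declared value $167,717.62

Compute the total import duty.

$21,803.29

Line 1 (G-830, Naresta, 994 kg, $167,717.62):
Base rate for G-830 is 13%.
Duty = $167,717.62 × 13% = $21,803.29.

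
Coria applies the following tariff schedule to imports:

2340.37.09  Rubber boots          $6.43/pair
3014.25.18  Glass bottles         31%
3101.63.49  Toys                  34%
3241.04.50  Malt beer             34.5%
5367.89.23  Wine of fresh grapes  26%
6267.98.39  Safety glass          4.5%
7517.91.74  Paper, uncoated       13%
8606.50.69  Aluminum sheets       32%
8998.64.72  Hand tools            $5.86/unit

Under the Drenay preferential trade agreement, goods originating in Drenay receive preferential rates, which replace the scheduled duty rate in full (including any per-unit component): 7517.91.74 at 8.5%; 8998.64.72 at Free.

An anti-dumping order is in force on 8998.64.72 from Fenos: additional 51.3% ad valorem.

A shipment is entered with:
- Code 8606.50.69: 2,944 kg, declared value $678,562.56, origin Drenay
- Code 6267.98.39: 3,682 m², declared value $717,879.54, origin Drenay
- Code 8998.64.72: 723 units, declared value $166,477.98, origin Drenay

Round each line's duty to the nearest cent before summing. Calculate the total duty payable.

Line 1 (8606.50.69, Drenay, 2,944 kg, $678,562.56):
Base rate for 8606.50.69 is 32%.
Origin Drenay is the FTA partner but 8606.50.69 is not on the preference list; base rate stands.
Duty = $678,562.56 × 32% = $217,140.02.
Line 2 (6267.98.39, Drenay, 3,682 m², $717,879.54):
Base rate for 6267.98.39 is 4.5%.
Origin Drenay is the FTA partner but 6267.98.39 is not on the preference list; base rate stands.
Duty = $717,879.54 × 4.5% = $32,304.58.
Line 3 (8998.64.72, Drenay, 723 units, $166,477.98):
Base rate for 8998.64.72 is $5.86/unit.
Origin Drenay qualifies under the Coria–Drenay agreement and 8998.64.72 is covered: preferential rate Free applies instead.
The additional-duty order on 8998.64.72 targets Fenos, not Drenay; it does not apply.
Duty = $166,477.98 × 0% = $0.00.
Total = $217,140.02 + $32,304.58 + $0.00 = $249,444.60.

$249,444.60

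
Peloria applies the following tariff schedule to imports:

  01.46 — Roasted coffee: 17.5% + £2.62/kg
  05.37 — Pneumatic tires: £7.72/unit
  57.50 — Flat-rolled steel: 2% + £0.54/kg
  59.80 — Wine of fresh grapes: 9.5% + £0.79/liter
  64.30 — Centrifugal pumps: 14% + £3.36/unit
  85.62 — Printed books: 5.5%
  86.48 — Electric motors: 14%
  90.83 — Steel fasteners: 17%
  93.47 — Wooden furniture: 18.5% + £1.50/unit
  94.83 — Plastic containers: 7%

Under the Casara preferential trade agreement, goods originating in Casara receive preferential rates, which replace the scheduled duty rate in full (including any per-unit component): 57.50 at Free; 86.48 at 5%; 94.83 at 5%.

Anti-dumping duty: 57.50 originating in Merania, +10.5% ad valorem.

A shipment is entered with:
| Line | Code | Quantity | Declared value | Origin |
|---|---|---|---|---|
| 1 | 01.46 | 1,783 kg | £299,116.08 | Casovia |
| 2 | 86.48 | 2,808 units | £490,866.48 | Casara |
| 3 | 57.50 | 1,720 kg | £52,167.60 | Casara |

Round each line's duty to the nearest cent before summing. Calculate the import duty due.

Line 1 (01.46, Casovia, 1,783 kg, £299,116.08):
Base rate for 01.46 is 17.5% + £2.62/kg.
Duty = £299,116.08 × 17.5% + 1,783 × £2.62 = £57,016.77.
Line 2 (86.48, Casara, 2,808 units, £490,866.48):
Base rate for 86.48 is 14%.
Origin Casara qualifies under the Peloria–Casara agreement and 86.48 is covered: preferential rate 5% applies instead.
Duty = £490,866.48 × 5% = £24,543.32.
Line 3 (57.50, Casara, 1,720 kg, £52,167.60):
Base rate for 57.50 is 2% + £0.54/kg.
Origin Casara qualifies under the Peloria–Casara agreement and 57.50 is covered: preferential rate Free applies instead.
The additional-duty order on 57.50 targets Merania, not Casara; it does not apply.
Duty = £52,167.60 × 0% = £0.00.
Total = £57,016.77 + £24,543.32 + £0.00 = £81,560.09.

£81,560.09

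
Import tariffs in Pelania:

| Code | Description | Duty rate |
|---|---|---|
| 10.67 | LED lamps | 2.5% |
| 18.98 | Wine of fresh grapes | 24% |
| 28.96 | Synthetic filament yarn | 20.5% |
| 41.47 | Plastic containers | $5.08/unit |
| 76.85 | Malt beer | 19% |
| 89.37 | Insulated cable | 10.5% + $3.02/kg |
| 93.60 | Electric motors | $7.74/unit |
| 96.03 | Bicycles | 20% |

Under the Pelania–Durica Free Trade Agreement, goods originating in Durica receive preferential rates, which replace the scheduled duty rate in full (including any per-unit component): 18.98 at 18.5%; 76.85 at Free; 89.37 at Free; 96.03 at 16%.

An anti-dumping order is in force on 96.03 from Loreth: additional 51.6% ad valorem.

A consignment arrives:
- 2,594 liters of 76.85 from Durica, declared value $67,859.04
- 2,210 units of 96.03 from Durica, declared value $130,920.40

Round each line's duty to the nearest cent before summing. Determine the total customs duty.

Line 1 (76.85, Durica, 2,594 liters, $67,859.04):
Base rate for 76.85 is 19%.
Origin Durica qualifies under the Pelania–Durica agreement and 76.85 is covered: preferential rate Free applies instead.
Duty = $67,859.04 × 0% = $0.00.
Line 2 (96.03, Durica, 2,210 units, $130,920.40):
Base rate for 96.03 is 20%.
Origin Durica qualifies under the Pelania–Durica agreement and 96.03 is covered: preferential rate 16% applies instead.
The additional-duty order on 96.03 targets Loreth, not Durica; it does not apply.
Duty = $130,920.40 × 16% = $20,947.26.
Total = $0.00 + $20,947.26 = $20,947.26.

$20,947.26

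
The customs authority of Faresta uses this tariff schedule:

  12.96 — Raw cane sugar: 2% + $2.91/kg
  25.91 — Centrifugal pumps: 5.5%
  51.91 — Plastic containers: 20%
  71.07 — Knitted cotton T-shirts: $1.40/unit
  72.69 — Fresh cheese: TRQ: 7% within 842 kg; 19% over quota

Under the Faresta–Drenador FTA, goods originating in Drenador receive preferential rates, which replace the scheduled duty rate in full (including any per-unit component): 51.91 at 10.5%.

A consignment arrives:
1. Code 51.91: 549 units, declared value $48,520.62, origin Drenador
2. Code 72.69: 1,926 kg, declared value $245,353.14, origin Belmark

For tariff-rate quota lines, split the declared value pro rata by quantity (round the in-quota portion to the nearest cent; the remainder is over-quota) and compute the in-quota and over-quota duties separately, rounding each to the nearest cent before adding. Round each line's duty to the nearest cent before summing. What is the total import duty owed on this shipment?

$38,840.28

Line 1 (51.91, Drenador, 549 units, $48,520.62):
Base rate for 51.91 is 20%.
Origin Drenador qualifies under the Faresta–Drenador agreement and 51.91 is covered: preferential rate 10.5% applies instead.
Duty = $48,520.62 × 10.5% = $5,094.67.
Line 2 (72.69, Belmark, 1,926 kg, $245,353.14):
Code 72.69 is under a tariff-rate quota (threshold 842 kg). In-quota: 842 kg at 7%; over-quota: 1,084 kg at 19%.
Pro-rata value split: in-quota = $245,353.14 × 842/1,926 = $107,262.38; over-quota = $245,353.14 − $107,262.38 = $138,090.76.
In-quota duty = $107,262.38 × 7% = $7,508.37. Over-quota duty = $138,090.76 × 19% = $26,237.24.
Line duty = $7,508.37 + $26,237.24 = $33,745.61.
Total = $5,094.67 + $33,745.61 = $38,840.28.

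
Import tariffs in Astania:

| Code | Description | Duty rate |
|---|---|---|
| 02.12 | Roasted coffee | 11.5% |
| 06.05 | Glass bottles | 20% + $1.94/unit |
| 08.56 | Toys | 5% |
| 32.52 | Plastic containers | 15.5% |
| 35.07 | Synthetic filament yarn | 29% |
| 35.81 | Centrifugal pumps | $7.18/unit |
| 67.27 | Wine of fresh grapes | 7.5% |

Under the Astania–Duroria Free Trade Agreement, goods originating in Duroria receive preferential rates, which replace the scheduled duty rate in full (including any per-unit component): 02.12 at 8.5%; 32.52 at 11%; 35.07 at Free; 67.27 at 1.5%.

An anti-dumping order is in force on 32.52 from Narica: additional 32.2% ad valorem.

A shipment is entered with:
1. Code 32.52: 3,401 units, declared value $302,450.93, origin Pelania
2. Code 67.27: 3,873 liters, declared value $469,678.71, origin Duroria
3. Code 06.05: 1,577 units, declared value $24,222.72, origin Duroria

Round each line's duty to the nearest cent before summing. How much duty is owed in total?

Line 1 (32.52, Pelania, 3,401 units, $302,450.93):
Base rate for 32.52 is 15.5%.
32.52 has an FTA preferential rate, but origin Pelania is not Duroria; base rate stands.
The additional-duty order on 32.52 targets Narica, not Pelania; it does not apply.
Duty = $302,450.93 × 15.5% = $46,879.89.
Line 2 (67.27, Duroria, 3,873 liters, $469,678.71):
Base rate for 67.27 is 7.5%.
Origin Duroria qualifies under the Astania–Duroria agreement and 67.27 is covered: preferential rate 1.5% applies instead.
Duty = $469,678.71 × 1.5% = $7,045.18.
Line 3 (06.05, Duroria, 1,577 units, $24,222.72):
Base rate for 06.05 is 20% + $1.94/unit.
Origin Duroria is the FTA partner but 06.05 is not on the preference list; base rate stands.
Duty = $24,222.72 × 20% + 1,577 × $1.94 = $7,903.92.
Total = $46,879.89 + $7,045.18 + $7,903.92 = $61,828.99.

$61,828.99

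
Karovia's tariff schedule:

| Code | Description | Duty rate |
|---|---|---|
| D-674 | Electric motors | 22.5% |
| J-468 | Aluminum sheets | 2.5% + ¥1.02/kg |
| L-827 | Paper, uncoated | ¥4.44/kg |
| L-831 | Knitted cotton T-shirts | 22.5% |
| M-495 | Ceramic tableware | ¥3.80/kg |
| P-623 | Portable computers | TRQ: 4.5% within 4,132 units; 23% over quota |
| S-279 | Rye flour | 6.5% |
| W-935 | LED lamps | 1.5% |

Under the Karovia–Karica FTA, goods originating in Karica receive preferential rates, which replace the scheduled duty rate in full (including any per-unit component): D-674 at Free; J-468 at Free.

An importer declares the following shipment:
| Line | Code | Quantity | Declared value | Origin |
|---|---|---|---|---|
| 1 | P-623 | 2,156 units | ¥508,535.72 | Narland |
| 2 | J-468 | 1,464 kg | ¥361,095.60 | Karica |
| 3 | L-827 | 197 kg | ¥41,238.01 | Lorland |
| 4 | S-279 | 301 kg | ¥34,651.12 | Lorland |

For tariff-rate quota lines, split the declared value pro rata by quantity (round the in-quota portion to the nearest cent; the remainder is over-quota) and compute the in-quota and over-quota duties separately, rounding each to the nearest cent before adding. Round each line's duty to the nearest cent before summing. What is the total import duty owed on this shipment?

Line 1 (P-623, Narland, 2,156 units, ¥508,535.72):
Code P-623 is under a tariff-rate quota (threshold 4,132 units). Quantity 2,156 units is within the quota, so the in-quota rate 4.5% applies to the full value.
Duty = ¥508,535.72 × 4.5% = ¥22,884.11.
Line 2 (J-468, Karica, 1,464 kg, ¥361,095.60):
Base rate for J-468 is 2.5% + ¥1.02/kg.
Origin Karica qualifies under the Karovia–Karica agreement and J-468 is covered: preferential rate Free applies instead.
Duty = ¥361,095.60 × 0% = ¥0.00.
Line 3 (L-827, Lorland, 197 kg, ¥41,238.01):
Base rate for L-827 is ¥4.44/kg.
Duty = 197 × ¥4.44 = ¥874.68.
Line 4 (S-279, Lorland, 301 kg, ¥34,651.12):
Base rate for S-279 is 6.5%.
Duty = ¥34,651.12 × 6.5% = ¥2,252.32.
Total = ¥22,884.11 + ¥0.00 + ¥874.68 + ¥2,252.32 = ¥26,011.11.

¥26,011.11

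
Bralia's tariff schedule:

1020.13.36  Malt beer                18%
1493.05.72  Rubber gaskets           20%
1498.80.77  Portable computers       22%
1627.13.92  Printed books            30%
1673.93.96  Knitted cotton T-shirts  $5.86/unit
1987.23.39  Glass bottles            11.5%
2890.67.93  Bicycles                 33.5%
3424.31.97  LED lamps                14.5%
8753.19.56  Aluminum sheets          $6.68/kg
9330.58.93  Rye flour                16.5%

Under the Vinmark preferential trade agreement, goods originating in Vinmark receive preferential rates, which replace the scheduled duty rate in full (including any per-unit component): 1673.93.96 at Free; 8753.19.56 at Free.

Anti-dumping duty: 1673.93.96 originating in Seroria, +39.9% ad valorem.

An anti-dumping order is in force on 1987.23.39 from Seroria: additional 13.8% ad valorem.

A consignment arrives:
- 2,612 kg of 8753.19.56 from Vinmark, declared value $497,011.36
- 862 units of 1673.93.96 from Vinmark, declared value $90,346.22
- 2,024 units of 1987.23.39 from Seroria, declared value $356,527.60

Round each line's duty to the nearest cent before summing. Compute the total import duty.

Line 1 (8753.19.56, Vinmark, 2,612 kg, $497,011.36):
Base rate for 8753.19.56 is $6.68/kg.
Origin Vinmark qualifies under the Bralia–Vinmark agreement and 8753.19.56 is covered: preferential rate Free applies instead.
Duty = $497,011.36 × 0% = $0.00.
Line 2 (1673.93.96, Vinmark, 862 units, $90,346.22):
Base rate for 1673.93.96 is $5.86/unit.
Origin Vinmark qualifies under the Bralia–Vinmark agreement and 1673.93.96 is covered: preferential rate Free applies instead.
The additional-duty order on 1673.93.96 targets Seroria, not Vinmark; it does not apply.
Duty = $90,346.22 × 0% = $0.00.
Line 3 (1987.23.39, Seroria, 2,024 units, $356,527.60):
Base rate for 1987.23.39 is 11.5%.
Additional duty on 1987.23.39 from Seroria: +13.8%. Applied ad valorem rate: 11.5% + 13.8% = 25.3%.
Duty = $356,527.60 × 25.3% = $90,201.48.
Total = $0.00 + $0.00 + $90,201.48 = $90,201.48.

$90,201.48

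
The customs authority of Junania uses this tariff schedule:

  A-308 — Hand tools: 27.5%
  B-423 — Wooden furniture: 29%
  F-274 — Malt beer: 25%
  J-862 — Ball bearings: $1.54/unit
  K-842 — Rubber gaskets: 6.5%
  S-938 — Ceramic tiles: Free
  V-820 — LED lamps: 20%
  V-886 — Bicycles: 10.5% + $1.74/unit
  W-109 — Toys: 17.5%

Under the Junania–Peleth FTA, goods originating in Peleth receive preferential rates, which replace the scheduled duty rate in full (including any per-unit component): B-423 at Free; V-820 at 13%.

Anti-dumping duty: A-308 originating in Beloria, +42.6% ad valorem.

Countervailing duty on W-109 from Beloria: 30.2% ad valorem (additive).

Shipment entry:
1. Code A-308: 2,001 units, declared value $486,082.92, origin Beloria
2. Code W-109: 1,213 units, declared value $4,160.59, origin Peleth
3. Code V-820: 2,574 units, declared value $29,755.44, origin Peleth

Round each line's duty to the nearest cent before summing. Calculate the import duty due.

$345,340.44

Line 1 (A-308, Beloria, 2,001 units, $486,082.92):
Base rate for A-308 is 27.5%.
Additional duty on A-308 from Beloria: +42.6%. Applied ad valorem rate: 27.5% + 42.6% = 70.1%.
Duty = $486,082.92 × 70.1% = $340,744.13.
Line 2 (W-109, Peleth, 1,213 units, $4,160.59):
Base rate for W-109 is 17.5%.
Origin Peleth is the FTA partner but W-109 is not on the preference list; base rate stands.
The additional-duty order on W-109 targets Beloria, not Peleth; it does not apply.
Duty = $4,160.59 × 17.5% = $728.10.
Line 3 (V-820, Peleth, 2,574 units, $29,755.44):
Base rate for V-820 is 20%.
Origin Peleth qualifies under the Junania–Peleth agreement and V-820 is covered: preferential rate 13% applies instead.
Duty = $29,755.44 × 13% = $3,868.21.
Total = $340,744.13 + $728.10 + $3,868.21 = $345,340.44.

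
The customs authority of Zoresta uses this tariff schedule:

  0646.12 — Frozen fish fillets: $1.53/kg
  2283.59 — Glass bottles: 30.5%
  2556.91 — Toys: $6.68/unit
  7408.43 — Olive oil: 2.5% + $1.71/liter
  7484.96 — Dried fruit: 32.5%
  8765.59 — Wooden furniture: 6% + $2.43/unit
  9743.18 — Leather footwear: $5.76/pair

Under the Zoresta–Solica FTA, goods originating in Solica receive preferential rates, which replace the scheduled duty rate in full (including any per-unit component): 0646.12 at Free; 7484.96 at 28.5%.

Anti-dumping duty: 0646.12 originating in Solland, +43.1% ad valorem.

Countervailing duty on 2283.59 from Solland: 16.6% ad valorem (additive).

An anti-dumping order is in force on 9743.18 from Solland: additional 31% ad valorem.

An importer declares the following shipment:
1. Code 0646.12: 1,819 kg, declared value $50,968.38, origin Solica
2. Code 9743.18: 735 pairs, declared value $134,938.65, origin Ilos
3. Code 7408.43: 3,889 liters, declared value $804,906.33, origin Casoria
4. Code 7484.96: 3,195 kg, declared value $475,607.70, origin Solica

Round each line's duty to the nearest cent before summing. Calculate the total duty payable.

Line 1 (0646.12, Solica, 1,819 kg, $50,968.38):
Base rate for 0646.12 is $1.53/kg.
Origin Solica qualifies under the Zoresta–Solica agreement and 0646.12 is covered: preferential rate Free applies instead.
The additional-duty order on 0646.12 targets Solland, not Solica; it does not apply.
Duty = $50,968.38 × 0% = $0.00.
Line 2 (9743.18, Ilos, 735 pairs, $134,938.65):
Base rate for 9743.18 is $5.76/pair.
The additional-duty order on 9743.18 targets Solland, not Ilos; it does not apply.
Duty = 735 × $5.76 = $4,233.60.
Line 3 (7408.43, Casoria, 3,889 liters, $804,906.33):
Base rate for 7408.43 is 2.5% + $1.71/liter.
Duty = $804,906.33 × 2.5% + 3,889 × $1.71 = $26,772.85.
Line 4 (7484.96, Solica, 3,195 kg, $475,607.70):
Base rate for 7484.96 is 32.5%.
Origin Solica qualifies under the Zoresta–Solica agreement and 7484.96 is covered: preferential rate 28.5% applies instead.
Duty = $475,607.70 × 28.5% = $135,548.19.
Total = $0.00 + $4,233.60 + $26,772.85 + $135,548.19 = $166,554.64.

$166,554.64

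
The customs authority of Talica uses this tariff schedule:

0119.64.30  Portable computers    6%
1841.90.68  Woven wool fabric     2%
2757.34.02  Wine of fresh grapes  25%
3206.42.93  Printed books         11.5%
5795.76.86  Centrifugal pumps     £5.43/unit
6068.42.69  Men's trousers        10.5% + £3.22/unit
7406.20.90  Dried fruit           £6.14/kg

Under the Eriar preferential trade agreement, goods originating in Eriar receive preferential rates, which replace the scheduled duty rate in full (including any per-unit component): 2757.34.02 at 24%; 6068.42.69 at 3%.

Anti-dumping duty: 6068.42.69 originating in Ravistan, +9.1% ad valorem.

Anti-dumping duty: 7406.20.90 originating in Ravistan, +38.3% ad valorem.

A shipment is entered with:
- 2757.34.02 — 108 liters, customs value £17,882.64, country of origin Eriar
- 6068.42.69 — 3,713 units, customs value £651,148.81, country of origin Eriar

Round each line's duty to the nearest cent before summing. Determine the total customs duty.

£23,826.29

Line 1 (2757.34.02, Eriar, 108 liters, £17,882.64):
Base rate for 2757.34.02 is 25%.
Origin Eriar qualifies under the Talica–Eriar agreement and 2757.34.02 is covered: preferential rate 24% applies instead.
Duty = £17,882.64 × 24% = £4,291.83.
Line 2 (6068.42.69, Eriar, 3,713 units, £651,148.81):
Base rate for 6068.42.69 is 10.5% + £3.22/unit.
Origin Eriar qualifies under the Talica–Eriar agreement and 6068.42.69 is covered: preferential rate 3% applies instead.
The additional-duty order on 6068.42.69 targets Ravistan, not Eriar; it does not apply.
Duty = £651,148.81 × 3% = £19,534.46.
Total = £4,291.83 + £19,534.46 = £23,826.29.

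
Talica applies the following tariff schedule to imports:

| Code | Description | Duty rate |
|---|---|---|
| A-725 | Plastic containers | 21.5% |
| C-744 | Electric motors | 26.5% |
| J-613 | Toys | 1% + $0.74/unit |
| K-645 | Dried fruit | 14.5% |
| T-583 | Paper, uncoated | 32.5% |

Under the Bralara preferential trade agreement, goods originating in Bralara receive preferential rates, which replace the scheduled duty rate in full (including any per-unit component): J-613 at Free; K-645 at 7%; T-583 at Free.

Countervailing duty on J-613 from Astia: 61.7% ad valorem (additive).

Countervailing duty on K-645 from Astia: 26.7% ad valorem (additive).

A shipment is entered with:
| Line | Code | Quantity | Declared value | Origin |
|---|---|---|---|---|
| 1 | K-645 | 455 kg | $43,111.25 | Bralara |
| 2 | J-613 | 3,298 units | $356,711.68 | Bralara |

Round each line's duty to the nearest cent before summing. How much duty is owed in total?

Line 1 (K-645, Bralara, 455 kg, $43,111.25):
Base rate for K-645 is 14.5%.
Origin Bralara qualifies under the Talica–Bralara agreement and K-645 is covered: preferential rate 7% applies instead.
The additional-duty order on K-645 targets Astia, not Bralara; it does not apply.
Duty = $43,111.25 × 7% = $3,017.79.
Line 2 (J-613, Bralara, 3,298 units, $356,711.68):
Base rate for J-613 is 1% + $0.74/unit.
Origin Bralara qualifies under the Talica–Bralara agreement and J-613 is covered: preferential rate Free applies instead.
The additional-duty order on J-613 targets Astia, not Bralara; it does not apply.
Duty = $356,711.68 × 0% = $0.00.
Total = $3,017.79 + $0.00 = $3,017.79.

$3,017.79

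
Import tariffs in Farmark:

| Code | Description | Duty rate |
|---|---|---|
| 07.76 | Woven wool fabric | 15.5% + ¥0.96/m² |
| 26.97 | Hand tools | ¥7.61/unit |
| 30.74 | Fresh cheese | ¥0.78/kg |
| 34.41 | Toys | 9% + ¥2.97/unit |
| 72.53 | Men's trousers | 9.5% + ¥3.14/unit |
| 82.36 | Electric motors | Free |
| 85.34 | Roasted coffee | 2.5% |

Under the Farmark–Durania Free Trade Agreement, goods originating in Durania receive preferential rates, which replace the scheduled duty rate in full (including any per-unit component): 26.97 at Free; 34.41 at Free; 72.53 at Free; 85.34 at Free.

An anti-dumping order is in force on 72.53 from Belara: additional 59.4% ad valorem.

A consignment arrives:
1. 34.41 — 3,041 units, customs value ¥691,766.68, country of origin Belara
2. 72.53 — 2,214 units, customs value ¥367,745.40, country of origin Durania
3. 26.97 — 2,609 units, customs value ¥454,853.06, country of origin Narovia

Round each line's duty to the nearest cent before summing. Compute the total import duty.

Line 1 (34.41, Belara, 3,041 units, ¥691,766.68):
Base rate for 34.41 is 9% + ¥2.97/unit.
34.41 has an FTA preferential rate, but origin Belara is not Durania; base rate stands.
Duty = ¥691,766.68 × 9% + 3,041 × ¥2.97 = ¥71,290.77.
Line 2 (72.53, Durania, 2,214 units, ¥367,745.40):
Base rate for 72.53 is 9.5% + ¥3.14/unit.
Origin Durania qualifies under the Farmark–Durania agreement and 72.53 is covered: preferential rate Free applies instead.
The additional-duty order on 72.53 targets Belara, not Durania; it does not apply.
Duty = ¥367,745.40 × 0% = ¥0.00.
Line 3 (26.97, Narovia, 2,609 units, ¥454,853.06):
Base rate for 26.97 is ¥7.61/unit.
26.97 has an FTA preferential rate, but origin Narovia is not Durania; base rate stands.
Duty = 2,609 × ¥7.61 = ¥19,854.49.
Total = ¥71,290.77 + ¥0.00 + ¥19,854.49 = ¥91,145.26.

¥91,145.26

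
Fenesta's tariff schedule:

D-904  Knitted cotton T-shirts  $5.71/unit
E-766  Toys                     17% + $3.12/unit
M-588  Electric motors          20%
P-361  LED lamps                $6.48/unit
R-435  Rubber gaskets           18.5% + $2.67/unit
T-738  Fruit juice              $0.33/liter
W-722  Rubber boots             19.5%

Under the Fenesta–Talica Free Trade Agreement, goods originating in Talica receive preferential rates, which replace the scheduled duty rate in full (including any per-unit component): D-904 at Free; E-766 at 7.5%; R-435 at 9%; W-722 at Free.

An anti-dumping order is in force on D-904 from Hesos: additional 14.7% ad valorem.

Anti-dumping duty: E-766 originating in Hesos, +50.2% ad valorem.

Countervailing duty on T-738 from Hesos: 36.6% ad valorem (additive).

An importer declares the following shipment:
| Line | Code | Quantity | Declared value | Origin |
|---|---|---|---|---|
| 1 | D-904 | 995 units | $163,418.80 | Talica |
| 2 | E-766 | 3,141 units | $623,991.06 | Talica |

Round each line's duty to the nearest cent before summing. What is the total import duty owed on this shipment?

$46,799.33

Line 1 (D-904, Talica, 995 units, $163,418.80):
Base rate for D-904 is $5.71/unit.
Origin Talica qualifies under the Fenesta–Talica agreement and D-904 is covered: preferential rate Free applies instead.
The additional-duty order on D-904 targets Hesos, not Talica; it does not apply.
Duty = $163,418.80 × 0% = $0.00.
Line 2 (E-766, Talica, 3,141 units, $623,991.06):
Base rate for E-766 is 17% + $3.12/unit.
Origin Talica qualifies under the Fenesta–Talica agreement and E-766 is covered: preferential rate 7.5% applies instead.
The additional-duty order on E-766 targets Hesos, not Talica; it does not apply.
Duty = $623,991.06 × 7.5% = $46,799.33.
Total = $0.00 + $46,799.33 = $46,799.33.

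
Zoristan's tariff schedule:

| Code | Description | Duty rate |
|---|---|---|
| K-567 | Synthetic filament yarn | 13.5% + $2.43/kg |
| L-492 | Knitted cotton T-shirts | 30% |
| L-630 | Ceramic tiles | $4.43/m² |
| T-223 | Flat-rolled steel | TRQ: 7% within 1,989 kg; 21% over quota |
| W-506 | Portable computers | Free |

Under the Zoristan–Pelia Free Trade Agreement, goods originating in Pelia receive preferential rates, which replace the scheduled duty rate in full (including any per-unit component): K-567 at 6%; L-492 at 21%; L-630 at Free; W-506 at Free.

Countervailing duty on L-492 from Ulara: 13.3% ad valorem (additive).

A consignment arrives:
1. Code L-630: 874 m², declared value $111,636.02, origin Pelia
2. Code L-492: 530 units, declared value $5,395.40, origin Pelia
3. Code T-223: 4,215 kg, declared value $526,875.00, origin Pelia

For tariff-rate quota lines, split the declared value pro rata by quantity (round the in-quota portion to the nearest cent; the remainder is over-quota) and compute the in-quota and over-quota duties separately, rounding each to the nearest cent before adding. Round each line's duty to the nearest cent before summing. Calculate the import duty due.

Line 1 (L-630, Pelia, 874 m², $111,636.02):
Base rate for L-630 is $4.43/m².
Origin Pelia qualifies under the Zoristan–Pelia agreement and L-630 is covered: preferential rate Free applies instead.
Duty = $111,636.02 × 0% = $0.00.
Line 2 (L-492, Pelia, 530 units, $5,395.40):
Base rate for L-492 is 30%.
Origin Pelia qualifies under the Zoristan–Pelia agreement and L-492 is covered: preferential rate 21% applies instead.
The additional-duty order on L-492 targets Ulara, not Pelia; it does not apply.
Duty = $5,395.40 × 21% = $1,133.03.
Line 3 (T-223, Pelia, 4,215 kg, $526,875.00):
Code T-223 is under a tariff-rate quota (threshold 1,989 kg). In-quota: 1,989 kg at 7%; over-quota: 2,226 kg at 21%.
Pro-rata value split: in-quota = $526,875.00 × 1,989/4,215 = $248,625.00; over-quota = $526,875.00 − $248,625.00 = $278,250.00.
In-quota duty = $248,625.00 × 7% = $17,403.75. Over-quota duty = $278,250.00 × 21% = $58,432.50.
Line duty = $17,403.75 + $58,432.50 = $75,836.25.
Total = $0.00 + $1,133.03 + $75,836.25 = $76,969.28.

$76,969.28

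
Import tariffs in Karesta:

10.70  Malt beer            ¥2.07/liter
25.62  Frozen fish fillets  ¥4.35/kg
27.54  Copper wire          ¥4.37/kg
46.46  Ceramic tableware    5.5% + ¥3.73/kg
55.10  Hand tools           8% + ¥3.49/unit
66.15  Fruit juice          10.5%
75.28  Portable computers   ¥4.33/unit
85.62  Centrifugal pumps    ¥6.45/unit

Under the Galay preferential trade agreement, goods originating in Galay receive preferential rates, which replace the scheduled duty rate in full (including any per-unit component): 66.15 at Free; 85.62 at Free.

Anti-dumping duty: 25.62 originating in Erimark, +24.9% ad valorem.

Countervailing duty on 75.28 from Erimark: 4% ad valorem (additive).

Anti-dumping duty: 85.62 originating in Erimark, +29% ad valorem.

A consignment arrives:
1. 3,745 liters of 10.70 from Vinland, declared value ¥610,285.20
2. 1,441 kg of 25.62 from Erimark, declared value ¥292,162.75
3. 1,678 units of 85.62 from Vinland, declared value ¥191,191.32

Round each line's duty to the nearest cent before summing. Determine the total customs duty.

¥97,592.12

Line 1 (10.70, Vinland, 3,745 liters, ¥610,285.20):
Base rate for 10.70 is ¥2.07/liter.
Duty = 3,745 × ¥2.07 = ¥7,752.15.
Line 2 (25.62, Erimark, 1,441 kg, ¥292,162.75):
Base rate for 25.62 is ¥4.35/kg.
Additional duty on 25.62 from Erimark: +24.9% ad valorem. Applied ad valorem rate = 24.9%.
Duty = ¥292,162.75 × 24.9% + 1,441 × ¥4.35 = ¥79,016.87.
Line 3 (85.62, Vinland, 1,678 units, ¥191,191.32):
Base rate for 85.62 is ¥6.45/unit.
85.62 has an FTA preferential rate, but origin Vinland is not Galay; base rate stands.
The additional-duty order on 85.62 targets Erimark, not Vinland; it does not apply.
Duty = 1,678 × ¥6.45 = ¥10,823.10.
Total = ¥7,752.15 + ¥79,016.87 + ¥10,823.10 = ¥97,592.12.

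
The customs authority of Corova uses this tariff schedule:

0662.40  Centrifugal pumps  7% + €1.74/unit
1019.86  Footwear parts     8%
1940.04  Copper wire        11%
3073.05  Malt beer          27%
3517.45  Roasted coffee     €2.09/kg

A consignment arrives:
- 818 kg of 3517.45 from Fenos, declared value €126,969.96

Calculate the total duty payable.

Line 1 (3517.45, Fenos, 818 kg, €126,969.96):
Base rate for 3517.45 is €2.09/kg.
Duty = 818 × €2.09 = €1,709.62.

€1,709.62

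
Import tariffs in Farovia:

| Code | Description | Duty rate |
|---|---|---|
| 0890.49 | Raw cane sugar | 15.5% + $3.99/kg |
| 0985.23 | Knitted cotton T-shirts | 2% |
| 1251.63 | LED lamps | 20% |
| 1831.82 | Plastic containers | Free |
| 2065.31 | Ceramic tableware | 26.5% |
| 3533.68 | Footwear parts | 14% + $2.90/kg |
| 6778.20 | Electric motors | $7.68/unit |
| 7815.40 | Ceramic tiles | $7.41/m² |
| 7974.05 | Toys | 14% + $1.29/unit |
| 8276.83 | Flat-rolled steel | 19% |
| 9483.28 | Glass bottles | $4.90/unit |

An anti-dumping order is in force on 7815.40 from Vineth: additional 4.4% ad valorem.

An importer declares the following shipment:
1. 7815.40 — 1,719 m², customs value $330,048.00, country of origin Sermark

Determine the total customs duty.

$12,737.79

Line 1 (7815.40, Sermark, 1,719 m², $330,048.00):
Base rate for 7815.40 is $7.41/m².
The additional-duty order on 7815.40 targets Vineth, not Sermark; it does not apply.
Duty = 1,719 × $7.41 = $12,737.79.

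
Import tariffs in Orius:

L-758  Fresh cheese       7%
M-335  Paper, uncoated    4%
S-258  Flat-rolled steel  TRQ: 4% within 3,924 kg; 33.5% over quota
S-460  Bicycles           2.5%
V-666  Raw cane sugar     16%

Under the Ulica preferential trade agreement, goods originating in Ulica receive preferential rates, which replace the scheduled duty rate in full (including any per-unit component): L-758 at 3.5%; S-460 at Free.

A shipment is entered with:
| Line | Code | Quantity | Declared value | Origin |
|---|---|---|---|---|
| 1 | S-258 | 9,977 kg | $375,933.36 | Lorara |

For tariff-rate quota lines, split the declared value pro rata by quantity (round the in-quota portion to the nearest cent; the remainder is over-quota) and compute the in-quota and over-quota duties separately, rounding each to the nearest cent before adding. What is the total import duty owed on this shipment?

$82,320.06

Line 1 (S-258, Lorara, 9,977 kg, $375,933.36):
Code S-258 is under a tariff-rate quota (threshold 3,924 kg). In-quota: 3,924 kg at 4%; over-quota: 6,053 kg at 33.5%.
Pro-rata value split: in-quota = $375,933.36 × 3,924/9,977 = $147,856.32; over-quota = $375,933.36 − $147,856.32 = $228,077.04.
In-quota duty = $147,856.32 × 4% = $5,914.25. Over-quota duty = $228,077.04 × 33.5% = $76,405.81.
Line duty = $5,914.25 + $76,405.81 = $82,320.06.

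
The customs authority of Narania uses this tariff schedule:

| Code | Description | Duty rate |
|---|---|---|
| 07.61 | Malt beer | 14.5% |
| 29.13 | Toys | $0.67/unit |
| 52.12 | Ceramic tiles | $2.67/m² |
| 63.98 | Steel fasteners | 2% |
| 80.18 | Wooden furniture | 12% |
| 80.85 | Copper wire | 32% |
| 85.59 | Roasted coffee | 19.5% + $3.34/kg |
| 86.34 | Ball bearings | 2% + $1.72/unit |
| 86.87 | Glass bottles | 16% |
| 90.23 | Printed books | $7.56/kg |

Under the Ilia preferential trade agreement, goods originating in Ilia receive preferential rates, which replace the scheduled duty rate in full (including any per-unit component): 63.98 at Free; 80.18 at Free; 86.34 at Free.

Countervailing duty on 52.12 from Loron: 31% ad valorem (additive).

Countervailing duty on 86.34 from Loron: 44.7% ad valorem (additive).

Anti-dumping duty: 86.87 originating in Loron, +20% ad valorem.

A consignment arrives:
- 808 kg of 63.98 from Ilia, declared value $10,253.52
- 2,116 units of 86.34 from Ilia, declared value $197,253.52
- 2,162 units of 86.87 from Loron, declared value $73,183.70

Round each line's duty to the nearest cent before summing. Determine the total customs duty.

$26,346.13

Line 1 (63.98, Ilia, 808 kg, $10,253.52):
Base rate for 63.98 is 2%.
Origin Ilia qualifies under the Narania–Ilia agreement and 63.98 is covered: preferential rate Free applies instead.
Duty = $10,253.52 × 0% = $0.00.
Line 2 (86.34, Ilia, 2,116 units, $197,253.52):
Base rate for 86.34 is 2% + $1.72/unit.
Origin Ilia qualifies under the Narania–Ilia agreement and 86.34 is covered: preferential rate Free applies instead.
The additional-duty order on 86.34 targets Loron, not Ilia; it does not apply.
Duty = $197,253.52 × 0% = $0.00.
Line 3 (86.87, Loron, 2,162 units, $73,183.70):
Base rate for 86.87 is 16%.
Additional duty on 86.87 from Loron: +20%. Applied ad valorem rate: 16% + 20% = 36%.
Duty = $73,183.70 × 36% = $26,346.13.
Total = $0.00 + $0.00 + $26,346.13 = $26,346.13.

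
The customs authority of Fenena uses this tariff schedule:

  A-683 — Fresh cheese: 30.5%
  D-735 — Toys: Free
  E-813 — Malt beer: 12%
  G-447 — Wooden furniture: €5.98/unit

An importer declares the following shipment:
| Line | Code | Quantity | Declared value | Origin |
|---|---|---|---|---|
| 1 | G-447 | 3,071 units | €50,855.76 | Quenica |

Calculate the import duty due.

€18,364.58

Line 1 (G-447, Quenica, 3,071 units, €50,855.76):
Base rate for G-447 is €5.98/unit.
Duty = 3,071 × €5.98 = €18,364.58.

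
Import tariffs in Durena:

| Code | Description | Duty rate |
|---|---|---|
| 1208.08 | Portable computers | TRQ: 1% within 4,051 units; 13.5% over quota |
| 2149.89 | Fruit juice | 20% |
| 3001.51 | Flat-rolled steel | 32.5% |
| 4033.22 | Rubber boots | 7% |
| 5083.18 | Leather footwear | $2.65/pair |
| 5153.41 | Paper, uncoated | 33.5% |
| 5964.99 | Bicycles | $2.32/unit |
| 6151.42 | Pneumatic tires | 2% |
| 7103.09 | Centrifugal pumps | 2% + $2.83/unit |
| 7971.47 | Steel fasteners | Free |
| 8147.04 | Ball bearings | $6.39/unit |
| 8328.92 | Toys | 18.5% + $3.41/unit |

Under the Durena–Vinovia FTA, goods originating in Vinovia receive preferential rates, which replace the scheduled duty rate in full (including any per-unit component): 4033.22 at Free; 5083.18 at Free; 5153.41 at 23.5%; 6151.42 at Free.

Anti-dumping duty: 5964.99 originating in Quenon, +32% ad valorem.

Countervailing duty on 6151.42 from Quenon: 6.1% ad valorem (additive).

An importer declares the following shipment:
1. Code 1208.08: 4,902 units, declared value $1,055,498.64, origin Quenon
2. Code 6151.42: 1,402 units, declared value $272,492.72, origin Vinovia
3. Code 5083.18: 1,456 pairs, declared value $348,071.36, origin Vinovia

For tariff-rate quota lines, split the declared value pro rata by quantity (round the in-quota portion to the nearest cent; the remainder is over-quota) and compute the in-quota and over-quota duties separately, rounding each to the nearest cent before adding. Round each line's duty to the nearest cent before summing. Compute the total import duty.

Line 1 (1208.08, Quenon, 4,902 units, $1,055,498.64):
Code 1208.08 is under a tariff-rate quota (threshold 4,051 units). In-quota: 4,051 units at 1%; over-quota: 851 units at 13.5%.
Pro-rata value split: in-quota = $1,055,498.64 × 4,051/4,902 = $872,261.32; over-quota = $1,055,498.64 − $872,261.32 = $183,237.32.
In-quota duty = $872,261.32 × 1% = $8,722.61. Over-quota duty = $183,237.32 × 13.5% = $24,737.04.
Line duty = $8,722.61 + $24,737.04 = $33,459.65.
Line 2 (6151.42, Vinovia, 1,402 units, $272,492.72):
Base rate for 6151.42 is 2%.
Origin Vinovia qualifies under the Durena–Vinovia agreement and 6151.42 is covered: preferential rate Free applies instead.
The additional-duty order on 6151.42 targets Quenon, not Vinovia; it does not apply.
Duty = $272,492.72 × 0% = $0.00.
Line 3 (5083.18, Vinovia, 1,456 pairs, $348,071.36):
Base rate for 5083.18 is $2.65/pair.
Origin Vinovia qualifies under the Durena–Vinovia agreement and 5083.18 is covered: preferential rate Free applies instead.
Duty = $348,071.36 × 0% = $0.00.
Total = $33,459.65 + $0.00 + $0.00 = $33,459.65.

$33,459.65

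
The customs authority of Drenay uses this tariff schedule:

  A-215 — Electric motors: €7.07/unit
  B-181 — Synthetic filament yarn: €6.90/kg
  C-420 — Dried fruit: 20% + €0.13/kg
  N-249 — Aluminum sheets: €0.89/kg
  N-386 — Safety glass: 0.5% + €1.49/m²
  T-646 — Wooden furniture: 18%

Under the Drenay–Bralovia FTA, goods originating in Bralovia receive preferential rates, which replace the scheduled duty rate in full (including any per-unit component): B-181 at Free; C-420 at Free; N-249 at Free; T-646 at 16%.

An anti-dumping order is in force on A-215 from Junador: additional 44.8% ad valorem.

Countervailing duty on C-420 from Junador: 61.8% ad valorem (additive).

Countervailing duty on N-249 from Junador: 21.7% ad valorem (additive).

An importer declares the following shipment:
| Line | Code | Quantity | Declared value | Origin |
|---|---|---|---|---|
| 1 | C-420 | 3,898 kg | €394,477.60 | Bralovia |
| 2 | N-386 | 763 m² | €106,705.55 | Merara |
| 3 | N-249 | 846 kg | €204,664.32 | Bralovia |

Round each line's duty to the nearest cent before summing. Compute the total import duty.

Line 1 (C-420, Bralovia, 3,898 kg, €394,477.60):
Base rate for C-420 is 20% + €0.13/kg.
Origin Bralovia qualifies under the Drenay–Bralovia agreement and C-420 is covered: preferential rate Free applies instead.
The additional-duty order on C-420 targets Junador, not Bralovia; it does not apply.
Duty = €394,477.60 × 0% = €0.00.
Line 2 (N-386, Merara, 763 m², €106,705.55):
Base rate for N-386 is 0.5% + €1.49/m².
Duty = €106,705.55 × 0.5% + 763 × €1.49 = €1,670.40.
Line 3 (N-249, Bralovia, 846 kg, €204,664.32):
Base rate for N-249 is €0.89/kg.
Origin Bralovia qualifies under the Drenay–Bralovia agreement and N-249 is covered: preferential rate Free applies instead.
The additional-duty order on N-249 targets Junador, not Bralovia; it does not apply.
Duty = €204,664.32 × 0% = €0.00.
Total = €0.00 + €1,670.40 + €0.00 = €1,670.40.

€1,670.40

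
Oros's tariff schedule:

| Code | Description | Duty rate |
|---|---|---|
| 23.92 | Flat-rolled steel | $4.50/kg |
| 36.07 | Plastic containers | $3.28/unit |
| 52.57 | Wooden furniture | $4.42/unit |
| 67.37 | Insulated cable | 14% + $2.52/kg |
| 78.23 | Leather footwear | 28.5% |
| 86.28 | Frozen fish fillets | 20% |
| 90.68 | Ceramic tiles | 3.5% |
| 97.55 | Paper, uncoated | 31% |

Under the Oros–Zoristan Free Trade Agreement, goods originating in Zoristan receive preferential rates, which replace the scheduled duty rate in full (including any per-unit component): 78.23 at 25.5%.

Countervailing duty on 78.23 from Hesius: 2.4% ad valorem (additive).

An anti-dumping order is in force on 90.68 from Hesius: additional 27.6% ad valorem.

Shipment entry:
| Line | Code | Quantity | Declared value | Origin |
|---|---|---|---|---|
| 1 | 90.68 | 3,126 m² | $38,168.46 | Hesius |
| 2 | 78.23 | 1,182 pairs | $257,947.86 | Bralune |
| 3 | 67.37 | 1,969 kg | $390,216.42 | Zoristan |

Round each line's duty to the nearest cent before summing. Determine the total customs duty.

$144,977.71

Line 1 (90.68, Hesius, 3,126 m², $38,168.46):
Base rate for 90.68 is 3.5%.
Additional duty on 90.68 from Hesius: +27.6%. Applied ad valorem rate: 3.5% + 27.6% = 31.1%.
Duty = $38,168.46 × 31.1% = $11,870.39.
Line 2 (78.23, Bralune, 1,182 pairs, $257,947.86):
Base rate for 78.23 is 28.5%.
78.23 has an FTA preferential rate, but origin Bralune is not Zoristan; base rate stands.
The additional-duty order on 78.23 targets Hesius, not Bralune; it does not apply.
Duty = $257,947.86 × 28.5% = $73,515.14.
Line 3 (67.37, Zoristan, 1,969 kg, $390,216.42):
Base rate for 67.37 is 14% + $2.52/kg.
Origin Zoristan is the FTA partner but 67.37 is not on the preference list; base rate stands.
Duty = $390,216.42 × 14% + 1,969 × $2.52 = $59,592.18.
Total = $11,870.39 + $73,515.14 + $59,592.18 = $144,977.71.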